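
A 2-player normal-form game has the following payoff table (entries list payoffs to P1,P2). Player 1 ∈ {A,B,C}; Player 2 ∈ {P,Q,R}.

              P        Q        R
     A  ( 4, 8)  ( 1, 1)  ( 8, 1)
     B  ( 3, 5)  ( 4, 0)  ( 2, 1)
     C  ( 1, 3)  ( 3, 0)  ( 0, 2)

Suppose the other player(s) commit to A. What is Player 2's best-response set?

argmax u_2 = {P}

u_2(P vs A) = 8
u_2(Q vs A) = 1
u_2(R vs A) = 1
max payoff 8 at {P}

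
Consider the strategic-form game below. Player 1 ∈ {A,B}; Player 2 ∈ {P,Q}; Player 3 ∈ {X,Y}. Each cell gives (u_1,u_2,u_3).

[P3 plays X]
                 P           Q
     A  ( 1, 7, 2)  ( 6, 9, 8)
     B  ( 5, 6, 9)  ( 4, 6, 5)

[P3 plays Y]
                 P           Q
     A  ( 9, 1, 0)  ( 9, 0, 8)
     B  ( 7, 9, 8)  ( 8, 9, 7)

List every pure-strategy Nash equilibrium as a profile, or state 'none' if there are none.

(A,P,X): not NE [P1→B gives 5>1; P2→Q gives 9>7]
(A,P,Y): not NE [P3→X gives 2>0]
(A,Q,X): NE
(A,Q,Y): not NE [P2→P gives 1>0]
(B,P,X): NE
(B,P,Y): not NE [P1→A gives 9>7; P3→X gives 9>8]
(B,Q,X): not NE [P1→A gives 6>4; P3→Y gives 7>5]
(B,Q,Y): not NE [P1→A gives 9>8]

Nash profiles: (A,Q,X), (B,P,X)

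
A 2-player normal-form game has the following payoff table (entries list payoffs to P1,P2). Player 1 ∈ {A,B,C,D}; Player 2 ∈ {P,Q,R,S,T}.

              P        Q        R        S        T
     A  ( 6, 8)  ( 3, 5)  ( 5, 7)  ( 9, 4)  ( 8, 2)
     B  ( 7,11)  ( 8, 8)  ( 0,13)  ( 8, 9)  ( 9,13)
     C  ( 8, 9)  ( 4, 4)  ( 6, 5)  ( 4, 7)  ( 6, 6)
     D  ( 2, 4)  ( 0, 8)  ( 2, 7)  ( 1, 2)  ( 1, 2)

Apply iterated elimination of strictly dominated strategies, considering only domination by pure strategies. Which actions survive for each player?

Remaining: P1:{A,B,C} P2:{P,R,T}

P1 drop D (A beats it: P:6>2 Q:3>0 R:5>2 S:9>1 T:8>1)
P2 drop Q (P beats it: A:8>5 B:11>8 C:9>4)
P2 drop S (P beats it: A:8>4 B:11>9 C:9>7)
P1→{A,B,C} P2→{P,R,T}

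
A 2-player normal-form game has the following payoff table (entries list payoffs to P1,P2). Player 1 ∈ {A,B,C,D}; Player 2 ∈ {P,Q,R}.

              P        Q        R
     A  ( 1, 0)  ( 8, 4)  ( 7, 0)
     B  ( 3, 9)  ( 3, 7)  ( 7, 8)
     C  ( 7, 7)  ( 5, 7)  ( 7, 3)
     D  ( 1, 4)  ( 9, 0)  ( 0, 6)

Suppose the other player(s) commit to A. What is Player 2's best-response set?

u_2(P vs A) = 0
u_2(Q vs A) = 4
u_2(R vs A) = 0
max payoff 4 at {Q}

argmax u_2 = {Q}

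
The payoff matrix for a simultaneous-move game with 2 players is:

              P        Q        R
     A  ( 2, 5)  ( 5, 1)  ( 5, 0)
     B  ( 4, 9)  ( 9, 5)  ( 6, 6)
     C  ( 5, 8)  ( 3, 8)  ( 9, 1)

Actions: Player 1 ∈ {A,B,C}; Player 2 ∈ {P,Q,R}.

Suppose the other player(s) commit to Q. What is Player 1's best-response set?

P1 best: {B}

u_1(A vs Q) = 5
u_1(B vs Q) = 9
u_1(C vs Q) = 3
max payoff 9 at {B}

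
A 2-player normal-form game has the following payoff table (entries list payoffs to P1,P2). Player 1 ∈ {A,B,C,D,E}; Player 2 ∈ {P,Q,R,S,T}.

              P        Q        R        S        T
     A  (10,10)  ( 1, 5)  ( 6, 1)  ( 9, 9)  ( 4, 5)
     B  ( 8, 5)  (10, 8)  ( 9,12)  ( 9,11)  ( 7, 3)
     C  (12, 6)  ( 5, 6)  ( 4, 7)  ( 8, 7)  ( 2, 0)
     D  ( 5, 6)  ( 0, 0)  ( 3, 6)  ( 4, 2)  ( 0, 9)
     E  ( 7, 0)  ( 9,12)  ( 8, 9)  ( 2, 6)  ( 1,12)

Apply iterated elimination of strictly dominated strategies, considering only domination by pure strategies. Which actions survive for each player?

Remaining: P1:{A,B,C} P2:{P,R,S}

P1 drop D (A beats it: P:10>5 Q:1>0 R:6>3 S:9>4 T:4>0)
P1 drop E (B beats it: P:8>7 Q:10>9 R:9>8 S:9>2 T:7>1)
P2 drop Q (S beats it: A:9>5 B:11>8 C:7>6)
P2 drop T (P beats it: A:10>5 B:5>3 C:6>0)
P1→{A,B,C} P2→{P,R,S}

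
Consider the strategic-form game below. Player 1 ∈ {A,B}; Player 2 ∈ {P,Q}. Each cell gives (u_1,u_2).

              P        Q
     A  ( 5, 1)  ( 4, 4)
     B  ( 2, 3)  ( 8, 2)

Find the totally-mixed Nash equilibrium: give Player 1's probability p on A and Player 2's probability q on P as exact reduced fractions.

P1 indiff ⇒ q·5+(1-q)·4 = q·2+(1-q)·8 ⇒ q(3) = (1-q)(4) ⇒ q = 4/7
P2 indiff ⇒ p·1+(1-p)·3 = p·4+(1-p)·2 ⇒ p(-3) = (1-p)(-1) ⇒ p = 1/4

p=1/4, q=4/7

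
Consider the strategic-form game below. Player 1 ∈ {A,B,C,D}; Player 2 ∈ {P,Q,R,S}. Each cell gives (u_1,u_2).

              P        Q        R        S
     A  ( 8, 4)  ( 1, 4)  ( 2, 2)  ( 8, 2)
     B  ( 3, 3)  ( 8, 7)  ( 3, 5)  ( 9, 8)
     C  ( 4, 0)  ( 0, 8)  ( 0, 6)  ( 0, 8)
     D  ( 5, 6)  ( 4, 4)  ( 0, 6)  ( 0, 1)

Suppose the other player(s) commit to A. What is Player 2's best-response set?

u_2(P vs A) = 4
u_2(Q vs A) = 4
u_2(R vs A) = 2
u_2(S vs A) = 2
max payoff 4 at {P,Q}

BR_2 = {P,Q}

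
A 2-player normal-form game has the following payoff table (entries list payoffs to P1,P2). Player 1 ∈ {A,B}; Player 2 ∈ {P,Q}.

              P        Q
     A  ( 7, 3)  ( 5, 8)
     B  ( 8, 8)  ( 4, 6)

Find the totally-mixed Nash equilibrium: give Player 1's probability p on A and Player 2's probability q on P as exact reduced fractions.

(p,q) = (2/7, 1/2)

P1 indiff ⇒ q·7+(1-q)·5 = q·8+(1-q)·4 ⇒ q(-1) = (1-q)(-1) ⇒ q = 1/2
P2 indiff ⇒ p·3+(1-p)·8 = p·8+(1-p)·6 ⇒ p(-5) = (1-p)(-2) ⇒ p = 2/7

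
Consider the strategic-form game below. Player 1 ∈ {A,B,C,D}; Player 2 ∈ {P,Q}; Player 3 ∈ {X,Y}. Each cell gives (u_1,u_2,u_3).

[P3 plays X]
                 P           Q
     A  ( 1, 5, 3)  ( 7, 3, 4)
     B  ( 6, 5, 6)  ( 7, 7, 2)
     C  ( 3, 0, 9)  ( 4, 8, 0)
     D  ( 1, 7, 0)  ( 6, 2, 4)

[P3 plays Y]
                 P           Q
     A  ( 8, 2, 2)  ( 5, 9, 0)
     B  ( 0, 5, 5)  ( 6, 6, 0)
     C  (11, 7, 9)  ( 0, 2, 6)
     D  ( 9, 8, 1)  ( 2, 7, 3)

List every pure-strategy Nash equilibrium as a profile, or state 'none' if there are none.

(A,P,X): not NE [P1→B gives 6>1]
(A,P,Y): not NE [P1→C gives 11>8; P2→Q gives 9>2; P3→X gives 3>2]
(A,Q,X): not NE [P2→P gives 5>3]
(A,Q,Y): not NE [P1→B gives 6>5; P3→X gives 4>0]
(B,P,X): not NE [P2→Q gives 7>5]
(B,P,Y): not NE [P1→C gives 11>0; P2→Q gives 6>5; P3→X gives 6>5]
(B,Q,X): NE
(B,Q,Y): not NE [P3→X gives 2>0]
(C,P,X): not NE [P1→B gives 6>3; P2→Q gives 8>0]
(C,P,Y): NE
(C,Q,X): not NE [P1→B gives 7>4; P3→Y gives 6>0]
(C,Q,Y): not NE [P1→B gives 6>0; P2→P gives 7>2]
(D,P,X): not NE [P1→B gives 6>1; P3→Y gives 1>0]
(D,P,Y): not NE [P1→C gives 11>9]
(D,Q,X): not NE [P1→B gives 7>6; P2→P gives 7>2]
(D,Q,Y): not NE [P1→B gives 6>2; P2→P gives 8>7; P3→X gives 4>3]

Nash profiles: (B,Q,X), (C,P,Y)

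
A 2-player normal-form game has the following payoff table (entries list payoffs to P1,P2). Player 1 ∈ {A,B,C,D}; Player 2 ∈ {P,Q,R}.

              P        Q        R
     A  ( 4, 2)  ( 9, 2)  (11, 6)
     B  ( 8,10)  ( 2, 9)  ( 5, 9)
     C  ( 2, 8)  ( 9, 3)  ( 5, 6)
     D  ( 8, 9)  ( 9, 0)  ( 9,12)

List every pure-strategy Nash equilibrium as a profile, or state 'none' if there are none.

(A,P): not NE [P1→D gives 8>4; P2→R gives 6>2]
(A,Q): not NE [P2→R gives 6>2]
(A,R): NE
(B,P): NE
(B,Q): not NE [P1→D gives 9>2; P2→P gives 10>9]
(B,R): not NE [P1→A gives 11>5; P2→P gives 10>9]
(C,P): not NE [P1→D gives 8>2]
(C,Q): not NE [P2→P gives 8>3]
(C,R): not NE [P1→A gives 11>5; P2→P gives 8>6]
(D,P): not NE [P2→R gives 12>9]
(D,Q): not NE [P2→R gives 12>0]
(D,R): not NE [P1→A gives 11>9]

PSNE = {(A,R), (B,P)}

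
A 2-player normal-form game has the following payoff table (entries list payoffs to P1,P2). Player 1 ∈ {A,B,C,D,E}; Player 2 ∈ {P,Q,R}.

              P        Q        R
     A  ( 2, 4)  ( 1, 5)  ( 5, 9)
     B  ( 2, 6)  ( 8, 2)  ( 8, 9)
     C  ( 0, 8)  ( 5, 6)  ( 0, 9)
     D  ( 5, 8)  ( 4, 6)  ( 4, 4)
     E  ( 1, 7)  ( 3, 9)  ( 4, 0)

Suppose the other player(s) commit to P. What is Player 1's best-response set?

argmax u_1 = {D}

u_1(A vs P) = 2
u_1(B vs P) = 2
u_1(C vs P) = 0
u_1(D vs P) = 5
u_1(E vs P) = 1
max payoff 5 at {D}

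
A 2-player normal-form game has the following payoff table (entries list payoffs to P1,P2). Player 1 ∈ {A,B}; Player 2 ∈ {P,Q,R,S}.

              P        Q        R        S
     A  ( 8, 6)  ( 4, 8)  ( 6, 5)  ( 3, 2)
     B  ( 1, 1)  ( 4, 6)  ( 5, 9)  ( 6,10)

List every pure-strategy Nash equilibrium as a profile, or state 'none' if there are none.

(A,P): not NE [P2→Q gives 8>6]
(A,Q): NE
(A,R): not NE [P2→Q gives 8>5]
(A,S): not NE [P1→B gives 6>3; P2→Q gives 8>2]
(B,P): not NE [P1→A gives 8>1; P2→S gives 10>1]
(B,Q): not NE [P2→S gives 10>6]
(B,R): not NE [P1→A gives 6>5; P2→S gives 10>9]
(B,S): NE

PSNE = {(A,Q), (B,S)}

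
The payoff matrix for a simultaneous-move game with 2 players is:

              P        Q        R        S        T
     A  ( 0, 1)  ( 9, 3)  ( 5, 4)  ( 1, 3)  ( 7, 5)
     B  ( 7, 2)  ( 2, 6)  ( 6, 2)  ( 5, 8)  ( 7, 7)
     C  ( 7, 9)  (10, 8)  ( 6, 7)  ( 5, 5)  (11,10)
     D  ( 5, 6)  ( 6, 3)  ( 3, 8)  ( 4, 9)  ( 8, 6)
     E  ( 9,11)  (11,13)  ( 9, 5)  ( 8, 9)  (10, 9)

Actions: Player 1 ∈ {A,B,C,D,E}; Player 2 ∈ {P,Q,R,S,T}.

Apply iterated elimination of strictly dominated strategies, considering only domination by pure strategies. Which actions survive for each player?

Remaining: P1:{C,E} P2:{P,Q,T}

P1 drop A (C beats it: P:7>0 Q:10>9 R:6>5 S:5>1 T:11>7)
P1 drop B (E beats it: P:9>7 Q:11>2 R:9>6 S:8>5 T:10>7)
P1 drop D (C beats it: P:7>5 Q:10>6 R:6>3 S:5>4 T:11>8)
P2 drop R (P beats it: C:9>7 E:11>5)
P2 drop S (P beats it: C:9>5 E:11>9)
P1→{C,E} P2→{P,Q,T}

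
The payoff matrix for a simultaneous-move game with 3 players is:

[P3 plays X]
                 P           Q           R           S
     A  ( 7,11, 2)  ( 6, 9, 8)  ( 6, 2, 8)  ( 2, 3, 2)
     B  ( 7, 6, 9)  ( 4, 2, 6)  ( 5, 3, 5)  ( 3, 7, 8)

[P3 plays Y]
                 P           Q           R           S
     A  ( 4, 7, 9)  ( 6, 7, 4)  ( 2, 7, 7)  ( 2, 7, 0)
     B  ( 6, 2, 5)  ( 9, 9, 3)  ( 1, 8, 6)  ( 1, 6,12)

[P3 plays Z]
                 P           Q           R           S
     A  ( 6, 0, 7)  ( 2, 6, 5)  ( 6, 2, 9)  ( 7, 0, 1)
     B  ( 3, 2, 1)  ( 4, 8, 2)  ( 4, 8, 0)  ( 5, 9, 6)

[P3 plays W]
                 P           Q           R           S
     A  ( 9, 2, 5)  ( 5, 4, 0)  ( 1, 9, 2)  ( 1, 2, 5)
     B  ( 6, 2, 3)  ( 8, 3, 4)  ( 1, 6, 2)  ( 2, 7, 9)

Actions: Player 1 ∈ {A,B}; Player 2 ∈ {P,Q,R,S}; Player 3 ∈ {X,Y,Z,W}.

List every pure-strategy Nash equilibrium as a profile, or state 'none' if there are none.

No pure NE.

(A,P,X): not NE [P3→Y gives 9>2]
(A,P,Y): not NE [P1→B gives 6>4]
(A,P,Z): not NE [P2→Q gives 6>0; P3→Y gives 9>7]
(A,P,W): not NE [P2→R gives 9>2; P3→Y gives 9>5]
(A,Q,X): not NE [P2→P gives 11>9]
(A,Q,Y): not NE [P1→B gives 9>6; P3→X gives 8>4]
(A,Q,Z): not NE [P1→B gives 4>2; P3→X gives 8>5]
(A,Q,W): not NE [P1→B gives 8>5; P2→R gives 9>4; P3→X gives 8>0]
(A,R,X): not NE [P2→P gives 11>2; P3→Z gives 9>8]
(A,R,Y): not NE [P3→Z gives 9>7]
(A,R,Z): not NE [P2→Q gives 6>2]
(A,R,W): not NE [P3→Z gives 9>2]
(A,S,X): not NE [P1→B gives 3>2; P2→P gives 11>3; P3→W gives 5>2]
(A,S,Y): not NE [P3→W gives 5>0]
(A,S,Z): not NE [P2→Q gives 6>0; P3→W gives 5>1]
(A,S,W): not NE [P1→B gives 2>1; P2→R gives 9>2]
(B,P,X): not NE [P2→S gives 7>6]
(B,P,Y): not NE [P2→Q gives 9>2; P3→X gives 9>5]
(B,P,Z): not NE [P1→A gives 6>3; P2→S gives 9>2; P3→X gives 9>1]
(B,P,W): not NE [P1→A gives 9>6; P2→S gives 7>2; P3→X gives 9>3]
(B,Q,X): not NE [P1→A gives 6>4; P2→S gives 7>2]
(B,Q,Y): not NE [P3→X gives 6>3]
(B,Q,Z): not NE [P2→S gives 9>8; P3→X gives 6>2]
(B,Q,W): not NE [P2→S gives 7>3; P3→X gives 6>4]
(B,R,X): not NE [P1→A gives 6>5; P2→S gives 7>3; P3→Y gives 6>5]
(B,R,Y): not NE [P1→A gives 2>1; P2→Q gives 9>8]
(B,R,Z): not NE [P1→A gives 6>4; P2→S gives 9>8; P3→Y gives 6>0]
(B,R,W): not NE [P2→S gives 7>6; P3→Y gives 6>2]
(B,S,X): not NE [P3→Y gives 12>8]
(B,S,Y): not NE [P1→A gives 2>1; P2→Q gives 9>6]
(B,S,Z): not NE [P1→A gives 7>5; P3→Y gives 12>6]
(B,S,W): not NE [P3→Y gives 12>9]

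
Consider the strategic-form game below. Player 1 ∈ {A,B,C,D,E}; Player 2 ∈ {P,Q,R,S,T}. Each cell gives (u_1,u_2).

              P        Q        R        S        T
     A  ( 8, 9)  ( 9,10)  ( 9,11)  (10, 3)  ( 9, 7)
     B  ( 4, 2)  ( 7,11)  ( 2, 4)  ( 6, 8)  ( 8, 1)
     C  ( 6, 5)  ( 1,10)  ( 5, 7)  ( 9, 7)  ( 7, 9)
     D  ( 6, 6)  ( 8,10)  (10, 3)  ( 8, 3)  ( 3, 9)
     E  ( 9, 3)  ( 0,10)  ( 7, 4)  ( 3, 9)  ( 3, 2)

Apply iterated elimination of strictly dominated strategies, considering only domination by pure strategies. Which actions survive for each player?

P1 drop B (A beats it: P:8>4 Q:9>7 R:9>2 S:10>6 T:9>8)
P1 drop C (A beats it: P:8>6 Q:9>1 R:9>5 S:10>9 T:9>7)
P2 drop P (Q beats it: A:10>9 D:10>6 E:10>3)
P1 drop E (A beats it: Q:9>0 R:9>7 S:10>3 T:9>3)
P2 drop S (Q beats it: A:10>3 D:10>3)
P2 drop T (Q beats it: A:10>7 D:10>9)
P1→{A,D} P2→{Q,R}

Survivors P1:{A,D} P2:{Q,R}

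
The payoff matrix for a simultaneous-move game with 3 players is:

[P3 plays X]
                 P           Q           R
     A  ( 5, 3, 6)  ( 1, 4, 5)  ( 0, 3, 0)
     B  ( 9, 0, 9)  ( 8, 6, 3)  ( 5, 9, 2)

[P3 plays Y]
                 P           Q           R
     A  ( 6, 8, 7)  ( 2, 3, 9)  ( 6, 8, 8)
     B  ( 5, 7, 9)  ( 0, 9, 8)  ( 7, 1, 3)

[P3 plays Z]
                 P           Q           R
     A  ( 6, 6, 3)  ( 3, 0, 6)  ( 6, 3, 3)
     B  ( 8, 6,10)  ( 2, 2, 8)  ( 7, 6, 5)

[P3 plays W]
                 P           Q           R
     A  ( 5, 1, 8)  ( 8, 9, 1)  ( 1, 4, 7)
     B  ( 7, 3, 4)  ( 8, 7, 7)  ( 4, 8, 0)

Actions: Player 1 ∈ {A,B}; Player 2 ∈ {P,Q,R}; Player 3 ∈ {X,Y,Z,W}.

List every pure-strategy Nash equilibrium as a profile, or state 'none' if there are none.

(A,P,X): not NE [P1→B gives 9>5; P2→Q gives 4>3; P3→W gives 8>6]
(A,P,Y): not NE [P3→W gives 8>7]
(A,P,Z): not NE [P1→B gives 8>6; P3→W gives 8>3]
(A,P,W): not NE [P1→B gives 7>5; P2→Q gives 9>1]
(A,Q,X): not NE [P1→B gives 8>1; P3→Y gives 9>5]
(A,Q,Y): not NE [P2→R gives 8>3]
(A,Q,Z): not NE [P2→P gives 6>0; P3→Y gives 9>6]
(A,Q,W): not NE [P3→Y gives 9>1]
(A,R,X): not NE [P1→B gives 5>0; P2→Q gives 4>3; P3→Y gives 8>0]
(A,R,Y): not NE [P1→B gives 7>6]
(A,R,Z): not NE [P1→B gives 7>6; P2→P gives 6>3; P3→Y gives 8>3]
(A,R,W): not NE [P1→B gives 4>1; P2→Q gives 9>4; P3→Y gives 8>7]
(B,P,X): not NE [P2→R gives 9>0; P3→Z gives 10>9]
(B,P,Y): not NE [P1→A gives 6>5; P2→Q gives 9>7; P3→Z gives 10>9]
(B,P,Z): NE
(B,P,W): not NE [P2→R gives 8>3; P3→Z gives 10>4]
(B,Q,X): not NE [P2→R gives 9>6; P3→Z gives 8>3]
(B,Q,Y): not NE [P1→A gives 2>0]
(B,Q,Z): not NE [P1→A gives 3>2; P2→R gives 6>2]
(B,Q,W): not NE [P2→R gives 8>7; P3→Z gives 8>7]
(B,R,X): not NE [P3→Z gives 5>2]
(B,R,Y): not NE [P2→Q gives 9>1; P3→Z gives 5>3]
(B,R,Z): NE
(B,R,W): not NE [P3→Z gives 5>0]

NE set: (B,P,Z), (B,R,Z)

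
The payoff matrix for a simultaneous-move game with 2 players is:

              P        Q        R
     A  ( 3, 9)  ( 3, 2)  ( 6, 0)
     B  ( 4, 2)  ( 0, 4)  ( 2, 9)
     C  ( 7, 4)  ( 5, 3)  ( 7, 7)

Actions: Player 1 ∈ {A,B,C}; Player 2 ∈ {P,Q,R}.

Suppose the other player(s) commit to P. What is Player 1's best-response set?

u_1(A vs P) = 3
u_1(B vs P) = 4
u_1(C vs P) = 7
max payoff 7 at {C}

BR_1 = {C}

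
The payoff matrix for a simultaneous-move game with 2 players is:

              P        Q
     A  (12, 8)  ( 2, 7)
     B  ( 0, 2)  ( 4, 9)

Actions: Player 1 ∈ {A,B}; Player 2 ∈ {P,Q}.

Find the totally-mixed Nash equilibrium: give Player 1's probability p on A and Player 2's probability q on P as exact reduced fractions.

P1 indiff ⇒ q·12+(1-q)·2 = q·0+(1-q)·4 ⇒ q(12) = (1-q)(2) ⇒ q = 1/7
P2 indiff ⇒ p·8+(1-p)·2 = p·7+(1-p)·9 ⇒ p(1) = (1-p)(7) ⇒ p = 7/8

p=7/8, q=1/7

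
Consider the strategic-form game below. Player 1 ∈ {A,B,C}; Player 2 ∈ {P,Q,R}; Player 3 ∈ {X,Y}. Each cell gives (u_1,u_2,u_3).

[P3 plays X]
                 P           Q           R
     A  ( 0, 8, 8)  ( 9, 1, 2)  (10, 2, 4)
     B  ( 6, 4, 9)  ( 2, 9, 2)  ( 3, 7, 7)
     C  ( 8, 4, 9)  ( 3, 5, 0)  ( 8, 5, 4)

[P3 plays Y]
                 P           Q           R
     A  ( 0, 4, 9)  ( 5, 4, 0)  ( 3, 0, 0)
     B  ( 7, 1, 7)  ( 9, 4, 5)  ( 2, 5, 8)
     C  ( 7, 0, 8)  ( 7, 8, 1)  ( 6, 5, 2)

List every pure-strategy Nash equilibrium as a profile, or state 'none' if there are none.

(A,P,X): not NE [P1→C gives 8>0; P3→Y gives 9>8]
(A,P,Y): not NE [P1→C gives 7>0]
(A,Q,X): not NE [P2→P gives 8>1]
(A,Q,Y): not NE [P1→B gives 9>5; P3→X gives 2>0]
(A,R,X): not NE [P2→P gives 8>2]
(A,R,Y): not NE [P1→C gives 6>3; P2→Q gives 4>0; P3→X gives 4>0]
(B,P,X): not NE [P1→C gives 8>6; P2→Q gives 9>4]
(B,P,Y): not NE [P2→R gives 5>1; P3→X gives 9>7]
(B,Q,X): not NE [P1→A gives 9>2; P3→Y gives 5>2]
(B,Q,Y): not NE [P2→R gives 5>4]
(B,R,X): not NE [P1→A gives 10>3; P2→Q gives 9>7; P3→Y gives 8>7]
(B,R,Y): not NE [P1→C gives 6>2]
(C,P,X): not NE [P2→R gives 5>4]
(C,P,Y): not NE [P2→Q gives 8>0; P3→X gives 9>8]
(C,Q,X): not NE [P1→A gives 9>3; P3→Y gives 1>0]
(C,Q,Y): not NE [P1→B gives 9>7]
(C,R,X): not NE [P1→A gives 10>8]
(C,R,Y): not NE [P2→Q gives 8>5; P3→X gives 4>2]

PSNE: ∅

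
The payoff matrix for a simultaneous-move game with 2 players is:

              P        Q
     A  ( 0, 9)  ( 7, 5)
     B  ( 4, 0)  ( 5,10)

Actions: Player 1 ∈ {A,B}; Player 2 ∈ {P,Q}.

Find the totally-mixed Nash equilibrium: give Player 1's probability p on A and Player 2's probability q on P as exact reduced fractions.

P1 indiff ⇒ q·0+(1-q)·7 = q·4+(1-q)·5 ⇒ q(-4) = (1-q)(-2) ⇒ q = 1/3
P2 indiff ⇒ p·9+(1-p)·0 = p·5+(1-p)·10 ⇒ p(4) = (1-p)(10) ⇒ p = 5/7

(p,q) = (5/7, 1/3)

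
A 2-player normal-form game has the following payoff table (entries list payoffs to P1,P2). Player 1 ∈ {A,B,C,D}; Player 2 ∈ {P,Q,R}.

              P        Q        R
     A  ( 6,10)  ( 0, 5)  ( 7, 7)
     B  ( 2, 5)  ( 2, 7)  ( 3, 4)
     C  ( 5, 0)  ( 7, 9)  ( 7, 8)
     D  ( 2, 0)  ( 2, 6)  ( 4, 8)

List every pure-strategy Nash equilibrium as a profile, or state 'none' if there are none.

PSNE = {(A,P), (C,Q)}

(A,P): NE
(A,Q): not NE [P1→C gives 7>0; P2→P gives 10>5]
(A,R): not NE [P2→P gives 10>7]
(B,P): not NE [P1→A gives 6>2; P2→Q gives 7>5]
(B,Q): not NE [P1→C gives 7>2]
(B,R): not NE [P1→C gives 7>3; P2→Q gives 7>4]
(C,P): not NE [P1→A gives 6>5; P2→Q gives 9>0]
(C,Q): NE
(C,R): not NE [P2→Q gives 9>8]
(D,P): not NE [P1→A gives 6>2; P2→R gives 8>0]
(D,Q): not NE [P1→C gives 7>2; P2→R gives 8>6]
(D,R): not NE [P1→C gives 7>4]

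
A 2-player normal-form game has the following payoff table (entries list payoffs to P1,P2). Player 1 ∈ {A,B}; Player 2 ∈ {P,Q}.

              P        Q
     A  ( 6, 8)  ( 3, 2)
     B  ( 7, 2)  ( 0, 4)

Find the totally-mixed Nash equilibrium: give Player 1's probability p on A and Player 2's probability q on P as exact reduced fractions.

P1 indiff ⇒ q·6+(1-q)·3 = q·7+(1-q)·0 ⇒ q(-1) = (1-q)(-3) ⇒ q = 3/4
P2 indiff ⇒ p·8+(1-p)·2 = p·2+(1-p)·4 ⇒ p(6) = (1-p)(2) ⇒ p = 1/4

(p,q) = (1/4, 3/4)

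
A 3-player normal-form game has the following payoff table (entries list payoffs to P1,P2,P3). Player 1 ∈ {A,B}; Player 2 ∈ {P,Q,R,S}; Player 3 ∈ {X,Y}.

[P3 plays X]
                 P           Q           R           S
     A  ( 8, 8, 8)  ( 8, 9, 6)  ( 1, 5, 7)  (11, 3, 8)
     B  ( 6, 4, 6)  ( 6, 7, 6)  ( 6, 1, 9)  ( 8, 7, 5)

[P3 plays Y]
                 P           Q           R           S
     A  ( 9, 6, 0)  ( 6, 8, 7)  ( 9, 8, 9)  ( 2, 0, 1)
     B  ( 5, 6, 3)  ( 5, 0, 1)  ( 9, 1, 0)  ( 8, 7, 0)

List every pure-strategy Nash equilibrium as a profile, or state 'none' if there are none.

(A,P,X): not NE [P2→Q gives 9>8]
(A,P,Y): not NE [P2→R gives 8>6; P3→X gives 8>0]
(A,Q,X): not NE [P3→Y gives 7>6]
(A,Q,Y): NE
(A,R,X): not NE [P1→B gives 6>1; P2→Q gives 9>5; P3→Y gives 9>7]
(A,R,Y): NE
(A,S,X): not NE [P2→Q gives 9>3]
(A,S,Y): not NE [P1→B gives 8>2; P2→R gives 8>0; P3→X gives 8>1]
(B,P,X): not NE [P1→A gives 8>6; P2→S gives 7>4]
(B,P,Y): not NE [P1→A gives 9>5; P2→S gives 7>6; P3→X gives 6>3]
(B,Q,X): not NE [P1→A gives 8>6]
(B,Q,Y): not NE [P1→A gives 6>5; P2→S gives 7>0; P3→X gives 6>1]
(B,R,X): not NE [P2→S gives 7>1]
(B,R,Y): not NE [P2→S gives 7>1; P3→X gives 9>0]
(B,S,X): not NE [P1→A gives 11>8]
(B,S,Y): not NE [P3→X gives 5>0]

PSNE = {(A,Q,Y), (A,R,Y)}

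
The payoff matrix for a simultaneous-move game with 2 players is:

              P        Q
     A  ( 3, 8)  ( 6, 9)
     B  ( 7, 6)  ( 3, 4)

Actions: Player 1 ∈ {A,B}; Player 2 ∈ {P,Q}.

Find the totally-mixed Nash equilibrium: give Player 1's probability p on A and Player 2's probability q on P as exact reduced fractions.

P1 indiff ⇒ q·3+(1-q)·6 = q·7+(1-q)·3 ⇒ q(-4) = (1-q)(-3) ⇒ q = 3/7
P2 indiff ⇒ p·8+(1-p)·6 = p·9+(1-p)·4 ⇒ p(-1) = (1-p)(-2) ⇒ p = 2/3

P1 mixes 2/3 on A; P2 mixes 3/7 on P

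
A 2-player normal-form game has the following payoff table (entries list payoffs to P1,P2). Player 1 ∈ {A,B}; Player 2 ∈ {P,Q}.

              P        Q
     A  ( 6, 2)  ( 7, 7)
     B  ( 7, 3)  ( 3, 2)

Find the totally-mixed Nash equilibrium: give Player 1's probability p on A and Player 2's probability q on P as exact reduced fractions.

p=1/6, q=4/5

P1 indiff ⇒ q·6+(1-q)·7 = q·7+(1-q)·3 ⇒ q(-1) = (1-q)(-4) ⇒ q = 4/5
P2 indiff ⇒ p·2+(1-p)·3 = p·7+(1-p)·2 ⇒ p(-5) = (1-p)(-1) ⇒ p = 1/6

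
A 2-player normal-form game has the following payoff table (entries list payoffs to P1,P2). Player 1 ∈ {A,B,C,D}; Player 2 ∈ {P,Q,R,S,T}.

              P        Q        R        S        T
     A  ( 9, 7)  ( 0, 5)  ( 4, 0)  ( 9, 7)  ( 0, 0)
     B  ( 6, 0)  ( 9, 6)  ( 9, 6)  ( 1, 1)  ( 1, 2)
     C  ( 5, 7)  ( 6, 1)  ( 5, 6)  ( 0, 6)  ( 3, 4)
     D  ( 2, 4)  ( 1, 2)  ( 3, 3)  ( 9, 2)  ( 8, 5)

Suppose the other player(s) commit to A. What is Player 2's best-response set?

BR_2 = {P,S}

u_2(P vs A) = 7
u_2(Q vs A) = 5
u_2(R vs A) = 0
u_2(S vs A) = 7
u_2(T vs A) = 0
max payoff 7 at {P,S}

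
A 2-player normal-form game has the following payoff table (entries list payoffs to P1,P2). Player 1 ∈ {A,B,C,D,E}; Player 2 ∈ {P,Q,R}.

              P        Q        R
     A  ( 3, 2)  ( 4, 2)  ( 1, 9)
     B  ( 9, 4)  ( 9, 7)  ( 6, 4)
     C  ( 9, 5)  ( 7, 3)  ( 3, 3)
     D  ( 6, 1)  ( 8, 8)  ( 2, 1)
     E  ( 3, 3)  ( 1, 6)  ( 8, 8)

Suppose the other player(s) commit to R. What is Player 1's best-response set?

u_1(A vs R) = 1
u_1(B vs R) = 6
u_1(C vs R) = 3
u_1(D vs R) = 2
u_1(E vs R) = 8
max payoff 8 at {E}

P1 best: {E}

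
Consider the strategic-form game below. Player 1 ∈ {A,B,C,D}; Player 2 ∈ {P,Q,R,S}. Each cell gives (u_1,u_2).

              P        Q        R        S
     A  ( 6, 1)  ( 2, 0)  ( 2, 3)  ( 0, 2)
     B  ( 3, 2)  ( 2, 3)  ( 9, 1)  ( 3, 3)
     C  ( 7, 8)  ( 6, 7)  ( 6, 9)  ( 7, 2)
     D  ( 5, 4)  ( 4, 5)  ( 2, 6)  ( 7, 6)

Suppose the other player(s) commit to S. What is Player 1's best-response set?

P1 best: {C,D}

u_1(A vs S) = 0
u_1(B vs S) = 3
u_1(C vs S) = 7
u_1(D vs S) = 7
max payoff 7 at {C,D}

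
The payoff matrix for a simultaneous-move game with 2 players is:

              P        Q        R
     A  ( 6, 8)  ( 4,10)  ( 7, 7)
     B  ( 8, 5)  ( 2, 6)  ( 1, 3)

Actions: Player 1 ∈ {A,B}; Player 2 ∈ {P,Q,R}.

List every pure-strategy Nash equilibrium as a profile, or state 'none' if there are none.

NE set: (A,Q)

(A,P): not NE [P1→B gives 8>6; P2→Q gives 10>8]
(A,Q): NE
(A,R): not NE [P2→Q gives 10>7]
(B,P): not NE [P2→Q gives 6>5]
(B,Q): not NE [P1→A gives 4>2]
(B,R): not NE [P1→A gives 7>1; P2→Q gives 6>3]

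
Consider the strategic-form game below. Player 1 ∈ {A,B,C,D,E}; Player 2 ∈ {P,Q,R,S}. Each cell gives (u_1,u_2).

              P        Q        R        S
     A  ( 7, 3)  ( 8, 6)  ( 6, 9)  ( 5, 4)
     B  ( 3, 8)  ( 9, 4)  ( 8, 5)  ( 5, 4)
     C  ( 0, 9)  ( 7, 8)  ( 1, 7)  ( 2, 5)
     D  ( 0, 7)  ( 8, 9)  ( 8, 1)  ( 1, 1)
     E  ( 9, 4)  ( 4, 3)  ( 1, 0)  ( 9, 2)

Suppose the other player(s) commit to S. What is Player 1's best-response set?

BR_1 = {E}

u_1(A vs S) = 5
u_1(B vs S) = 5
u_1(C vs S) = 2
u_1(D vs S) = 1
u_1(E vs S) = 9
max payoff 9 at {E}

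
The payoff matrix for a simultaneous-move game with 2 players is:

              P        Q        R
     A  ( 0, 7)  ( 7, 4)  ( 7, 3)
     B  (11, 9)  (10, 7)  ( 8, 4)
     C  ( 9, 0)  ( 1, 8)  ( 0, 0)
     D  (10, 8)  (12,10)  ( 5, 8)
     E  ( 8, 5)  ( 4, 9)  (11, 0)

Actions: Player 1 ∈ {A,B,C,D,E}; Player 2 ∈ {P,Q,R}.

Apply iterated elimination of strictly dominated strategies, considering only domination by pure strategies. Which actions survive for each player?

Survivors P1:{B,D} P2:{P,Q}

P1 drop A (B beats it: P:11>0 Q:10>7 R:8>7)
P1 drop C (B beats it: P:11>9 Q:10>1 R:8>0)
P2 drop R (Q beats it: B:7>4 D:10>8 E:9>0)
P1 drop E (B beats it: P:11>8 Q:10>4)
P1→{B,D} P2→{P,Q}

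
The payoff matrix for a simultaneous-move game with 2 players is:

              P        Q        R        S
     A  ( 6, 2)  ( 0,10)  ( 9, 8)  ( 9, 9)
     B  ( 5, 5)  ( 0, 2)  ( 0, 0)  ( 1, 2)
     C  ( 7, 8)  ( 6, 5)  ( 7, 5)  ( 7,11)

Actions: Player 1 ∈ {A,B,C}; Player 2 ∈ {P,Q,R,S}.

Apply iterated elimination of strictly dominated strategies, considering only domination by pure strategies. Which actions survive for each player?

Remaining: P1:{A,C} P2:{Q,S}

P1 drop B (C beats it: P:7>5 Q:6>0 R:7>0 S:7>1)
P2 drop P (S beats it: A:9>2 C:11>8)
P2 drop R (S beats it: A:9>8 C:11>5)
P1→{A,C} P2→{Q,S}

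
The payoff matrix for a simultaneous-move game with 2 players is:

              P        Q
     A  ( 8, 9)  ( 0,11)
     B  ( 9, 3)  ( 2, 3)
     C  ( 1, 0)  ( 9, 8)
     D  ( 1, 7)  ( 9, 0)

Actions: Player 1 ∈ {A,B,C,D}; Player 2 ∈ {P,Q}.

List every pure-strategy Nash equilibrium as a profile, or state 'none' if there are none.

Nash profiles: (B,P), (C,Q)

(A,P): not NE [P1→B gives 9>8; P2→Q gives 11>9]
(A,Q): not NE [P1→D gives 9>0]
(B,P): NE
(B,Q): not NE [P1→D gives 9>2]
(C,P): not NE [P1→B gives 9>1; P2→Q gives 8>0]
(C,Q): NE
(D,P): not NE [P1→B gives 9>1]
(D,Q): not NE [P2→P gives 7>0]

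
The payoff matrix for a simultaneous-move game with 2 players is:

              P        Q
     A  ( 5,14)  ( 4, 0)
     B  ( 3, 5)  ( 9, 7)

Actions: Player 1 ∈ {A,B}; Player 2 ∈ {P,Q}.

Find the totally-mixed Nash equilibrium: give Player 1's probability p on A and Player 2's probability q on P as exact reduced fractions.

(p,q) = (1/8, 5/7)

P1 indiff ⇒ q·5+(1-q)·4 = q·3+(1-q)·9 ⇒ q(2) = (1-q)(5) ⇒ q = 5/7
P2 indiff ⇒ p·14+(1-p)·5 = p·0+(1-p)·7 ⇒ p(14) = (1-p)(2) ⇒ p = 1/8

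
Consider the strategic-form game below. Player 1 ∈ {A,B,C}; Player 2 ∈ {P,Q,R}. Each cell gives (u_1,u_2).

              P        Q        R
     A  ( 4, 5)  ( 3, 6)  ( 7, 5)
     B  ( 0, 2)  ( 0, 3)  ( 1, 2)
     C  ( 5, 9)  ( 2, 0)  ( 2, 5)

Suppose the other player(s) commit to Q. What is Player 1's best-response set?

u_1(A vs Q) = 3
u_1(B vs Q) = 0
u_1(C vs Q) = 2
max payoff 3 at {A}

argmax u_1 = {A}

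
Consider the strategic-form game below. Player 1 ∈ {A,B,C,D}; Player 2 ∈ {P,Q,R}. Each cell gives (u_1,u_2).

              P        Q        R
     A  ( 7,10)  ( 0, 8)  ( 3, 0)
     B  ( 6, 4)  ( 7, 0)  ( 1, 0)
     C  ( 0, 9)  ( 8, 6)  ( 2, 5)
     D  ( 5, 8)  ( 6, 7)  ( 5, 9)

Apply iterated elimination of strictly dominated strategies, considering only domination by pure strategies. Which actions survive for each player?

Survivors P1:{A,D} P2:{P,R}

P2 drop Q (P beats it: A:10>8 B:4>0 C:9>6 D:8>7)
P1 drop B (A beats it: P:7>6 R:3>1)
P1 drop C (A beats it: P:7>0 R:3>2)
P1→{A,D} P2→{P,R}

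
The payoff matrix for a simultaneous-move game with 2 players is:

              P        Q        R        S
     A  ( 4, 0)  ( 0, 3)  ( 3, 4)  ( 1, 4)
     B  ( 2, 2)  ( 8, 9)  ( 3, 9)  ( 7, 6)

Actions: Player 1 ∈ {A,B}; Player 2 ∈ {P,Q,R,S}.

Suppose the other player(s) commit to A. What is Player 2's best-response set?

u_2(P vs A) = 0
u_2(Q vs A) = 3
u_2(R vs A) = 4
u_2(S vs A) = 4
max payoff 4 at {R,S}

argmax u_2 = {R,S}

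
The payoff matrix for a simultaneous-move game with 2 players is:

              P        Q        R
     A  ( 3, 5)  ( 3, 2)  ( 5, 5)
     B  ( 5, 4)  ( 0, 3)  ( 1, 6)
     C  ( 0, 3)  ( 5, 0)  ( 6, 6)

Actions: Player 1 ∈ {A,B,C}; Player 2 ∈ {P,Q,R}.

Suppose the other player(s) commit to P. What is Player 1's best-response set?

BR_1 = {B}

u_1(A vs P) = 3
u_1(B vs P) = 5
u_1(C vs P) = 0
max payoff 5 at {B}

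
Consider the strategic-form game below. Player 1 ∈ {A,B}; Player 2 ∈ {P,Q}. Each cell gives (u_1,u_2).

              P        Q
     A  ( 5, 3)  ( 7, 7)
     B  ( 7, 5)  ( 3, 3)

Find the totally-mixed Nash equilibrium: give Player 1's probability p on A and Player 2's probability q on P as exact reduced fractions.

P1 indiff ⇒ q·5+(1-q)·7 = q·7+(1-q)·3 ⇒ q(-2) = (1-q)(-4) ⇒ q = 2/3
P2 indiff ⇒ p·3+(1-p)·5 = p·7+(1-p)·3 ⇒ p(-4) = (1-p)(-2) ⇒ p = 1/3

p=1/3, q=2/3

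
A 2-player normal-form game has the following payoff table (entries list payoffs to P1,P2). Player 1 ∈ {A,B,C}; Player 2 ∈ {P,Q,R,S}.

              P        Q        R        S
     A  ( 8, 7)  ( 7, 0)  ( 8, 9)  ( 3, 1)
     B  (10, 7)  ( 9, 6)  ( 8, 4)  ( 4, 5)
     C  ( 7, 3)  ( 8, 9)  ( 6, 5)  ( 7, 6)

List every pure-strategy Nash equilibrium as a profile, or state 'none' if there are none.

NE set: (A,R), (B,P)

(A,P): not NE [P1→B gives 10>8; P2→R gives 9>7]
(A,Q): not NE [P1→B gives 9>7; P2→R gives 9>0]
(A,R): NE
(A,S): not NE [P1→C gives 7>3; P2→R gives 9>1]
(B,P): NE
(B,Q): not NE [P2→P gives 7>6]
(B,R): not NE [P2→P gives 7>4]
(B,S): not NE [P1→C gives 7>4; P2→P gives 7>5]
(C,P): not NE [P1→B gives 10>7; P2→Q gives 9>3]
(C,Q): not NE [P1→B gives 9>8]
(C,R): not NE [P1→B gives 8>6; P2→Q gives 9>5]
(C,S): not NE [P2→Q gives 9>6]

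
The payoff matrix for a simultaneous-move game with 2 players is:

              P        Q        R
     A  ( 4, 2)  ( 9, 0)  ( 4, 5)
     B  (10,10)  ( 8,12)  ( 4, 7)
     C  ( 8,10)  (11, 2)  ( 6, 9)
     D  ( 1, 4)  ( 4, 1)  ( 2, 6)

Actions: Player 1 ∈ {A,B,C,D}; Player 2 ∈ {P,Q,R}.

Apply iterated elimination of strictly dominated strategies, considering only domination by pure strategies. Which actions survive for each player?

Remaining: P1:{B,C} P2:{P,Q}

P1 drop A (C beats it: P:8>4 Q:11>9 R:6>4)
P1 drop D (B beats it: P:10>1 Q:8>4 R:4>2)
P2 drop R (P beats it: B:10>7 C:10>9)
P1→{B,C} P2→{P,Q}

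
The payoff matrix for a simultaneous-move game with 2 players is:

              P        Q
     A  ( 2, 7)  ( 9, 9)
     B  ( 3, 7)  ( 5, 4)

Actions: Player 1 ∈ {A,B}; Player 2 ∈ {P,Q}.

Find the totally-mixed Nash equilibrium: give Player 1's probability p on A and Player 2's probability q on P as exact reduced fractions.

P1 mixes 3/5 on A; P2 mixes 4/5 on P

P1 indiff ⇒ q·2+(1-q)·9 = q·3+(1-q)·5 ⇒ q(-1) = (1-q)(-4) ⇒ q = 4/5
P2 indiff ⇒ p·7+(1-p)·7 = p·9+(1-p)·4 ⇒ p(-2) = (1-p)(-3) ⇒ p = 3/5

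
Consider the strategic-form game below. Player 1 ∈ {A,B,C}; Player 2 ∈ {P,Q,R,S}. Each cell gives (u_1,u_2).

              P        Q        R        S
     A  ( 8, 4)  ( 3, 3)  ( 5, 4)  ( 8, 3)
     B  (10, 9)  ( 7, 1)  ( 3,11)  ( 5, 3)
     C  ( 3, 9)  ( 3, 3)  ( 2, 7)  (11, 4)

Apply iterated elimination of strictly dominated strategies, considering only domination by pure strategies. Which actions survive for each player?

P2 drop Q (P beats it: A:4>3 B:9>1 C:9>3)
P2 drop S (P beats it: A:4>3 B:9>3 C:9>4)
P1 drop C (A beats it: P:8>3 R:5>2)
P1→{A,B} P2→{P,R}

Survivors P1:{A,B} P2:{P,R}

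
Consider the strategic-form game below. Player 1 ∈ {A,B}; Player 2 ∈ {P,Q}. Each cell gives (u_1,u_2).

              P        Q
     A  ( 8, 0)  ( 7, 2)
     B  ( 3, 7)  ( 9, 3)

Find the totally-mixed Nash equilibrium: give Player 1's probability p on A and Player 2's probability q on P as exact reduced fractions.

P1 indiff ⇒ q·8+(1-q)·7 = q·3+(1-q)·9 ⇒ q(5) = (1-q)(2) ⇒ q = 2/7
P2 indiff ⇒ p·0+(1-p)·7 = p·2+(1-p)·3 ⇒ p(-2) = (1-p)(-4) ⇒ p = 2/3

p=2/3, q=2/7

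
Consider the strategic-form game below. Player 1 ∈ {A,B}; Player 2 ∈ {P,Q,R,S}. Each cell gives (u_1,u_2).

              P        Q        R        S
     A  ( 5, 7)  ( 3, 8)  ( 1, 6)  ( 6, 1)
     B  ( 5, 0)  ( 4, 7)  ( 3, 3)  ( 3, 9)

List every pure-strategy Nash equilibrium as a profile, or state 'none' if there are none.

Equilibria: none

(A,P): not NE [P2→Q gives 8>7]
(A,Q): not NE [P1→B gives 4>3]
(A,R): not NE [P1→B gives 3>1; P2→Q gives 8>6]
(A,S): not NE [P2→Q gives 8>1]
(B,P): not NE [P2→S gives 9>0]
(B,Q): not NE [P2→S gives 9>7]
(B,R): not NE [P2→S gives 9>3]
(B,S): not NE [P1→A gives 6>3]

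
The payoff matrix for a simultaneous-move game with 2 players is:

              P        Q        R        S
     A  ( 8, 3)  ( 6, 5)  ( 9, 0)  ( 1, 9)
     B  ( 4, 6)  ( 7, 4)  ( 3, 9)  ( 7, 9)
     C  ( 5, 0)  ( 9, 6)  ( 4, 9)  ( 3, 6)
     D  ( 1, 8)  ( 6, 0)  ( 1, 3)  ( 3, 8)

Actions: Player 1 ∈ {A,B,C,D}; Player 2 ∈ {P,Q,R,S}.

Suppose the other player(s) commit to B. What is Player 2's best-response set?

u_2(P vs B) = 6
u_2(Q vs B) = 4
u_2(R vs B) = 9
u_2(S vs B) = 9
max payoff 9 at {R,S}

BR_2 = {R,S}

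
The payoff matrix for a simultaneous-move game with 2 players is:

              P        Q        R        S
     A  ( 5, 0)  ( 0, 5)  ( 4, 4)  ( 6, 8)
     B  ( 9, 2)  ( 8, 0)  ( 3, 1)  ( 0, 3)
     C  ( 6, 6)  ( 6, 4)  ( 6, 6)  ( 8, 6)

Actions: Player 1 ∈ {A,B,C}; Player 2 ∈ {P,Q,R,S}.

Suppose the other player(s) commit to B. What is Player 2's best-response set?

u_2(P vs B) = 2
u_2(Q vs B) = 0
u_2(R vs B) = 1
u_2(S vs B) = 3
max payoff 3 at {S}

P2 best: {S}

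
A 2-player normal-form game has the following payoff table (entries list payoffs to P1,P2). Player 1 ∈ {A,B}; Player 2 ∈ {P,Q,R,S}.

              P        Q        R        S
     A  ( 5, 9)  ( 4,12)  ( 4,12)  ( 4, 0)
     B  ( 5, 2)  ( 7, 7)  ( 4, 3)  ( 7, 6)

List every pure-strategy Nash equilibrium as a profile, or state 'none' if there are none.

(A,P): not NE [P2→R gives 12>9]
(A,Q): not NE [P1→B gives 7>4]
(A,R): NE
(A,S): not NE [P1→B gives 7>4; P2→R gives 12>0]
(B,P): not NE [P2→Q gives 7>2]
(B,Q): NE
(B,R): not NE [P2→Q gives 7>3]
(B,S): not NE [P2→Q gives 7>6]

PSNE = {(A,R), (B,Q)}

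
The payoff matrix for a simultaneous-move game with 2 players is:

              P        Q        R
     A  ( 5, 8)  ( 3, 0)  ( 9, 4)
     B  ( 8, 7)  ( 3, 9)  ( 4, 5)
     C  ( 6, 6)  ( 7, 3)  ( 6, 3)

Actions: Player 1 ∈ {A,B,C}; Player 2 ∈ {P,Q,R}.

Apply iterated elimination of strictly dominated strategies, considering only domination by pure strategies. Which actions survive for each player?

IESDS → P1:{B,C} P2:{P,Q}

P2 drop R (P beats it: A:8>4 B:7>5 C:6>3)
P1 drop A (C beats it: P:6>5 Q:7>3)
P1→{B,C} P2→{P,Q}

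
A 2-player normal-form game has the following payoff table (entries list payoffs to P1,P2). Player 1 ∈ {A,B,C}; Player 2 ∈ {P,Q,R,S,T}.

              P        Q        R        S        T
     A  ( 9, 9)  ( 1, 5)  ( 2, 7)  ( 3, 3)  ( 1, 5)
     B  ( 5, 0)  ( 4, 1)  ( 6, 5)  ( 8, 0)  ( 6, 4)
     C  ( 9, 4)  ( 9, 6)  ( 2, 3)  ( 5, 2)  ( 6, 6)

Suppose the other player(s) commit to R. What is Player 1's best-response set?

u_1(A vs R) = 2
u_1(B vs R) = 6
u_1(C vs R) = 2
max payoff 6 at {B}

BR_1 = {B}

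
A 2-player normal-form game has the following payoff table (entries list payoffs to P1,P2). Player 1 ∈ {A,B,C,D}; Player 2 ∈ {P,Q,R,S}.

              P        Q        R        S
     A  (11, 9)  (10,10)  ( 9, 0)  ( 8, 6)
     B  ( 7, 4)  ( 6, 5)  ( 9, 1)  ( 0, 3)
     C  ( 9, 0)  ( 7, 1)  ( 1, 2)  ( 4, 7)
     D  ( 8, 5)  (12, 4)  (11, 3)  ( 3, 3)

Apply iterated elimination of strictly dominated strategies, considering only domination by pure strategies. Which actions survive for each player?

P1 drop B (D beats it: P:8>7 Q:12>6 R:11>9 S:3>0)
P1 drop C (A beats it: P:11>9 Q:10>7 R:9>1 S:8>4)
P2 drop R (P beats it: A:9>0 D:5>3)
P2 drop S (P beats it: A:9>6 D:5>3)
P1→{A,D} P2→{P,Q}

Remaining: P1:{A,D} P2:{P,Q}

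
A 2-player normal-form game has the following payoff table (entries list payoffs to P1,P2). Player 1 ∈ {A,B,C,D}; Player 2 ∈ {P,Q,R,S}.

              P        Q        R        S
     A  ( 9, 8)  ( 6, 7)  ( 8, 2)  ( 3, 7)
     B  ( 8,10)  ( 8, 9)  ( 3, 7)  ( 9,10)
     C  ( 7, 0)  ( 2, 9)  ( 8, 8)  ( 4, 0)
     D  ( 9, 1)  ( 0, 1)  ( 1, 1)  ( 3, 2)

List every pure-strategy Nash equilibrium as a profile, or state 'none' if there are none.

PSNE = {(A,P), (B,S)}

(A,P): NE
(A,Q): not NE [P1→B gives 8>6; P2→P gives 8>7]
(A,R): not NE [P2→P gives 8>2]
(A,S): not NE [P1→B gives 9>3; P2→P gives 8>7]
(B,P): not NE [P1→D gives 9>8]
(B,Q): not NE [P2→S gives 10>9]
(B,R): not NE [P1→C gives 8>3; P2→S gives 10>7]
(B,S): NE
(C,P): not NE [P1→D gives 9>7; P2→Q gives 9>0]
(C,Q): not NE [P1→B gives 8>2]
(C,R): not NE [P2→Q gives 9>8]
(C,S): not NE [P1→B gives 9>4; P2→Q gives 9>0]
(D,P): not NE [P2→S gives 2>1]
(D,Q): not NE [P1→B gives 8>0; P2→S gives 2>1]
(D,R): not NE [P1→C gives 8>1; P2→S gives 2>1]
(D,S): not NE [P1→B gives 9>3]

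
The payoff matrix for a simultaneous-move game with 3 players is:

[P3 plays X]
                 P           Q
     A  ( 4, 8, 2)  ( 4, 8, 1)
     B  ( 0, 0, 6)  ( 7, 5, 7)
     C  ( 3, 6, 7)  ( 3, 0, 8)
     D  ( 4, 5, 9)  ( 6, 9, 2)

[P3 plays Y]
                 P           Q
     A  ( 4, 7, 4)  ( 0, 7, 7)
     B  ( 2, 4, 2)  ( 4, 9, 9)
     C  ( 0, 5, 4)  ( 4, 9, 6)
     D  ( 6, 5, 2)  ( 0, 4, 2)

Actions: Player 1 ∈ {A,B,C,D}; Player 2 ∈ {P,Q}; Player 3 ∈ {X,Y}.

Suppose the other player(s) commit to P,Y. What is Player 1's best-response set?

u_1(A vs P,Y) = 4
u_1(B vs P,Y) = 2
u_1(C vs P,Y) = 0
u_1(D vs P,Y) = 6
max payoff 6 at {D}

P1 best: {D}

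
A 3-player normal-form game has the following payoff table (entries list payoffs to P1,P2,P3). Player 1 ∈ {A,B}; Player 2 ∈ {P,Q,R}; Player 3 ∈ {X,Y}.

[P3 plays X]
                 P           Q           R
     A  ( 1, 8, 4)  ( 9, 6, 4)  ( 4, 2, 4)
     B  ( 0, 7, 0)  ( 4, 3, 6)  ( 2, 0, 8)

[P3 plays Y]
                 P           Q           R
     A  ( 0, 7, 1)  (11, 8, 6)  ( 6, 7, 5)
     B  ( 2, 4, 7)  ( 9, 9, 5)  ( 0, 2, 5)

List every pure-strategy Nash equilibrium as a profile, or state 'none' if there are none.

(A,P,X): NE
(A,P,Y): not NE [P1→B gives 2>0; P2→Q gives 8>7; P3→X gives 4>1]
(A,Q,X): not NE [P2→P gives 8>6; P3→Y gives 6>4]
(A,Q,Y): NE
(A,R,X): not NE [P2→P gives 8>2; P3→Y gives 5>4]
(A,R,Y): not NE [P2→Q gives 8>7]
(B,P,X): not NE [P1→A gives 1>0; P3→Y gives 7>0]
(B,P,Y): not NE [P2→Q gives 9>4]
(B,Q,X): not NE [P1→A gives 9>4; P2→P gives 7>3]
(B,Q,Y): not NE [P1→A gives 11>9; P3→X gives 6>5]
(B,R,X): not NE [P1→A gives 4>2; P2→P gives 7>0]
(B,R,Y): not NE [P1→A gives 6>0; P2→Q gives 9>2; P3→X gives 8>5]

NE set: (A,P,X), (A,Q,Y)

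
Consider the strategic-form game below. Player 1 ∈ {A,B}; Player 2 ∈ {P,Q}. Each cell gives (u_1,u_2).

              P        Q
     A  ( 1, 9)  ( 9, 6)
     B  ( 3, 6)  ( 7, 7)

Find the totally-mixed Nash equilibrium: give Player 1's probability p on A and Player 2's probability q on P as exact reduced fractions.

P1 indiff ⇒ q·1+(1-q)·9 = q·3+(1-q)·7 ⇒ q(-2) = (1-q)(-2) ⇒ q = 1/2
P2 indiff ⇒ p·9+(1-p)·6 = p·6+(1-p)·7 ⇒ p(3) = (1-p)(1) ⇒ p = 1/4

(p,q) = (1/4, 1/2)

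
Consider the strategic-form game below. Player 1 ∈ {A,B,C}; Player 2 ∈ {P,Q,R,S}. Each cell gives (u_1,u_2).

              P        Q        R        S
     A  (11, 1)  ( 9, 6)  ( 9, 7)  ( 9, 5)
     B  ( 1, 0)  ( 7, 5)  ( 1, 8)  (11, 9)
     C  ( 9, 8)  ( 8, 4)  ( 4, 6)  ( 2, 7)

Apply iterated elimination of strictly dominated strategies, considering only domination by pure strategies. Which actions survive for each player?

Survivors P1:{A,B} P2:{R,S}

P1 drop C (A beats it: P:11>9 Q:9>8 R:9>4 S:9>2)
P2 drop P (Q beats it: A:6>1 B:5>0)
P2 drop Q (R beats it: A:7>6 B:8>5)
P1→{A,B} P2→{R,S}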